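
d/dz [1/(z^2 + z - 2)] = (-2*z - 1)/(z^2 + z - 2)^2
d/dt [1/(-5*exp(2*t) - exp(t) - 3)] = (10*exp(t) + 1)*exp(t)/(5*exp(2*t) + exp(t) + 3)^2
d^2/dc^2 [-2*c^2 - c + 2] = -4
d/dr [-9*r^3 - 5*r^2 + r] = -27*r^2 - 10*r + 1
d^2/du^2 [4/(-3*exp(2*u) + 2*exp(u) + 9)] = 8*(4*(3*exp(u) - 1)^2*exp(u) + (6*exp(u) - 1)*(-3*exp(2*u) + 2*exp(u) + 9))*exp(u)/(-3*exp(2*u) + 2*exp(u) + 9)^3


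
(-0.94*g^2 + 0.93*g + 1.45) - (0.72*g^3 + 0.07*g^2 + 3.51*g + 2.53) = -0.72*g^3 - 1.01*g^2 - 2.58*g - 1.08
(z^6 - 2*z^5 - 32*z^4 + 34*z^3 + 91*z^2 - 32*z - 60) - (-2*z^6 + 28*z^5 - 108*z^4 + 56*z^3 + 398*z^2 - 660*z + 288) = 3*z^6 - 30*z^5 + 76*z^4 - 22*z^3 - 307*z^2 + 628*z - 348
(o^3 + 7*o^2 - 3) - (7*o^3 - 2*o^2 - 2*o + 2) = -6*o^3 + 9*o^2 + 2*o - 5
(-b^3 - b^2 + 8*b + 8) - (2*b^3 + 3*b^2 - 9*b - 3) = -3*b^3 - 4*b^2 + 17*b + 11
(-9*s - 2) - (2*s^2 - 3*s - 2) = -2*s^2 - 6*s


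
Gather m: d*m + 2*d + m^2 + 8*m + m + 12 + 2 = 2*d + m^2 + m*(d + 9) + 14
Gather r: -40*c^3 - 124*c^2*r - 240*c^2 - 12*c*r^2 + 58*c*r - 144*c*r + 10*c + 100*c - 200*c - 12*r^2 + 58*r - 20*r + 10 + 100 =-40*c^3 - 240*c^2 - 90*c + r^2*(-12*c - 12) + r*(-124*c^2 - 86*c + 38) + 110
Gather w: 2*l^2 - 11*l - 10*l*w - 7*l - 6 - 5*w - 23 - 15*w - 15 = 2*l^2 - 18*l + w*(-10*l - 20) - 44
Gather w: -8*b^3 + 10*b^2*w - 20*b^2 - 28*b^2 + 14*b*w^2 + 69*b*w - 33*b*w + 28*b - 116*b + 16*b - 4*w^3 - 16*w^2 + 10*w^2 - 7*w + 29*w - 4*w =-8*b^3 - 48*b^2 - 72*b - 4*w^3 + w^2*(14*b - 6) + w*(10*b^2 + 36*b + 18)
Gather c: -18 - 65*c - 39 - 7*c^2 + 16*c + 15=-7*c^2 - 49*c - 42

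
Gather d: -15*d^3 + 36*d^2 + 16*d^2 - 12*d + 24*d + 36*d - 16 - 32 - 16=-15*d^3 + 52*d^2 + 48*d - 64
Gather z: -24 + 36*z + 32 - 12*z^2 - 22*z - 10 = -12*z^2 + 14*z - 2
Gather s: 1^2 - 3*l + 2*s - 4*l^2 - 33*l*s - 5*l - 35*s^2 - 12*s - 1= -4*l^2 - 8*l - 35*s^2 + s*(-33*l - 10)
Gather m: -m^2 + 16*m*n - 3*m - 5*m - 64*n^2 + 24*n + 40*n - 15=-m^2 + m*(16*n - 8) - 64*n^2 + 64*n - 15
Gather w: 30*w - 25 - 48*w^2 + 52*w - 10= -48*w^2 + 82*w - 35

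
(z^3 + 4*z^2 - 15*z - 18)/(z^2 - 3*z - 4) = (z^2 + 3*z - 18)/(z - 4)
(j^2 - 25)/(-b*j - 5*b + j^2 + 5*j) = (5 - j)/(b - j)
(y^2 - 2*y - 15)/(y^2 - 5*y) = (y + 3)/y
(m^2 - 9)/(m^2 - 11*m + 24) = (m + 3)/(m - 8)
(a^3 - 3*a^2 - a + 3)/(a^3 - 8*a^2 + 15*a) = (a^2 - 1)/(a*(a - 5))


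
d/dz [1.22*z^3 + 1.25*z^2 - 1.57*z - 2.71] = 3.66*z^2 + 2.5*z - 1.57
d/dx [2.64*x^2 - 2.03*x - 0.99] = 5.28*x - 2.03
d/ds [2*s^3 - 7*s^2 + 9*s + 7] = 6*s^2 - 14*s + 9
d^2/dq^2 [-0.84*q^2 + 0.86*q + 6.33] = -1.68000000000000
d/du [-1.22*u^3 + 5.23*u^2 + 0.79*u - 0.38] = -3.66*u^2 + 10.46*u + 0.79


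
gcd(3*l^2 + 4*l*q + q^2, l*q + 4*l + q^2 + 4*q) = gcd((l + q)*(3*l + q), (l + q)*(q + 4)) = l + q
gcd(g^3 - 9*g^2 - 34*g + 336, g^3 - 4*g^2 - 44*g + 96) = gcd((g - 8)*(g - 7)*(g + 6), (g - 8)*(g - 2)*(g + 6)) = g^2 - 2*g - 48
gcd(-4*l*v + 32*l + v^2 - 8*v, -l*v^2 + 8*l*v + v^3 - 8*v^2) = v - 8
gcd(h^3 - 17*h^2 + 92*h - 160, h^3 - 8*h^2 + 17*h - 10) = h - 5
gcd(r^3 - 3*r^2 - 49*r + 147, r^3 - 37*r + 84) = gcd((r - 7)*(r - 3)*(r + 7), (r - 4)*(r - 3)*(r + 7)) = r^2 + 4*r - 21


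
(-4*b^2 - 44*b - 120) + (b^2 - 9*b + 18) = -3*b^2 - 53*b - 102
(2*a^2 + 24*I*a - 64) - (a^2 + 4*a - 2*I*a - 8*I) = a^2 - 4*a + 26*I*a - 64 + 8*I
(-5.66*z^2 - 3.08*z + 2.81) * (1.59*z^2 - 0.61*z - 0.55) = -8.9994*z^4 - 1.4446*z^3 + 9.4597*z^2 - 0.0200999999999998*z - 1.5455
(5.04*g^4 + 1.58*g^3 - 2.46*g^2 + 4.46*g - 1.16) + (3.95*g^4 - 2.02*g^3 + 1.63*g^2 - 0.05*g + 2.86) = 8.99*g^4 - 0.44*g^3 - 0.83*g^2 + 4.41*g + 1.7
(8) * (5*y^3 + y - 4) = 40*y^3 + 8*y - 32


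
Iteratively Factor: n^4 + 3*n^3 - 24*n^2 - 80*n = (n)*(n^3 + 3*n^2 - 24*n - 80) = n*(n - 5)*(n^2 + 8*n + 16) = n*(n - 5)*(n + 4)*(n + 4)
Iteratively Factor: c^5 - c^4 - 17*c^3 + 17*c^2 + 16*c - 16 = (c - 4)*(c^4 + 3*c^3 - 5*c^2 - 3*c + 4) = (c - 4)*(c + 4)*(c^3 - c^2 - c + 1) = (c - 4)*(c - 1)*(c + 4)*(c^2 - 1) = (c - 4)*(c - 1)^2*(c + 4)*(c + 1)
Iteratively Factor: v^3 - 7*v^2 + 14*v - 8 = (v - 1)*(v^2 - 6*v + 8) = (v - 2)*(v - 1)*(v - 4)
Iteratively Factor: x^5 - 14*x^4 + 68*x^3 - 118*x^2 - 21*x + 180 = (x - 4)*(x^4 - 10*x^3 + 28*x^2 - 6*x - 45) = (x - 5)*(x - 4)*(x^3 - 5*x^2 + 3*x + 9) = (x - 5)*(x - 4)*(x - 3)*(x^2 - 2*x - 3) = (x - 5)*(x - 4)*(x - 3)^2*(x + 1)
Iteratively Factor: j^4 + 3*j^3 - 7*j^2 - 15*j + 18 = (j - 2)*(j^3 + 5*j^2 + 3*j - 9) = (j - 2)*(j + 3)*(j^2 + 2*j - 3) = (j - 2)*(j - 1)*(j + 3)*(j + 3)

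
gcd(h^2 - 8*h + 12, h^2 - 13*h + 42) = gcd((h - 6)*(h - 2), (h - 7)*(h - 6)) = h - 6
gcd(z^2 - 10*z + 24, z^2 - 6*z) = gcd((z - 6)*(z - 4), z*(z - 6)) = z - 6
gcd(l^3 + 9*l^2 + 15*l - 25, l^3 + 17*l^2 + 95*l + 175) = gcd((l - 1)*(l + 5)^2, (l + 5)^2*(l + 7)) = l^2 + 10*l + 25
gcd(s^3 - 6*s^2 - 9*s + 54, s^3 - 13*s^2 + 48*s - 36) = s - 6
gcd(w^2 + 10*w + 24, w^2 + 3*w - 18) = w + 6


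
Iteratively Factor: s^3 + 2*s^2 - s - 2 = (s + 1)*(s^2 + s - 2) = (s + 1)*(s + 2)*(s - 1)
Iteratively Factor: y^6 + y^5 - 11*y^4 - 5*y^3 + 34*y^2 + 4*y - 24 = (y + 3)*(y^5 - 2*y^4 - 5*y^3 + 10*y^2 + 4*y - 8) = (y - 2)*(y + 3)*(y^4 - 5*y^2 + 4) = (y - 2)^2*(y + 3)*(y^3 + 2*y^2 - y - 2) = (y - 2)^2*(y + 2)*(y + 3)*(y^2 - 1) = (y - 2)^2*(y + 1)*(y + 2)*(y + 3)*(y - 1)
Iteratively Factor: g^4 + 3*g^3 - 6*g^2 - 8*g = (g + 1)*(g^3 + 2*g^2 - 8*g) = g*(g + 1)*(g^2 + 2*g - 8) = g*(g + 1)*(g + 4)*(g - 2)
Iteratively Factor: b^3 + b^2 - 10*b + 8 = (b - 2)*(b^2 + 3*b - 4) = (b - 2)*(b + 4)*(b - 1)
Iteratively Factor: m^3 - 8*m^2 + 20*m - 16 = (m - 4)*(m^2 - 4*m + 4) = (m - 4)*(m - 2)*(m - 2)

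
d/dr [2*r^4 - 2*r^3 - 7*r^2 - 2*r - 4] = 8*r^3 - 6*r^2 - 14*r - 2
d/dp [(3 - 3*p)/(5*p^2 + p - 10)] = 3*(-5*p^2 - p + (p - 1)*(10*p + 1) + 10)/(5*p^2 + p - 10)^2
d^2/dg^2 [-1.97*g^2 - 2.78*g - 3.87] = -3.94000000000000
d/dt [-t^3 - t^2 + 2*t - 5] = -3*t^2 - 2*t + 2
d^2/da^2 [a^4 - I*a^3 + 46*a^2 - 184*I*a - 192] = 12*a^2 - 6*I*a + 92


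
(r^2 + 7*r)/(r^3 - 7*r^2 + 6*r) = (r + 7)/(r^2 - 7*r + 6)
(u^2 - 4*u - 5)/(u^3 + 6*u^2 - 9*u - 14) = (u - 5)/(u^2 + 5*u - 14)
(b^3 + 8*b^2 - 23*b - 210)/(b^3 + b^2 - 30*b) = (b + 7)/b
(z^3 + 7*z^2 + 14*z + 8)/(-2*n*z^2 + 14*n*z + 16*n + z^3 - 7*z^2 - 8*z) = (z^2 + 6*z + 8)/(-2*n*z + 16*n + z^2 - 8*z)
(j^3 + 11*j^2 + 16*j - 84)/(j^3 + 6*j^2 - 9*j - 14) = (j + 6)/(j + 1)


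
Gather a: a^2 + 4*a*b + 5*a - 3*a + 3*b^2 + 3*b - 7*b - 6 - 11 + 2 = a^2 + a*(4*b + 2) + 3*b^2 - 4*b - 15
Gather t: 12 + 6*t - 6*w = 6*t - 6*w + 12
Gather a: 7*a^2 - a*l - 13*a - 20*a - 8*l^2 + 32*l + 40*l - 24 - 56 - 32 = 7*a^2 + a*(-l - 33) - 8*l^2 + 72*l - 112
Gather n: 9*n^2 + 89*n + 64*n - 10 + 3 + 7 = 9*n^2 + 153*n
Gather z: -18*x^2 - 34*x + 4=-18*x^2 - 34*x + 4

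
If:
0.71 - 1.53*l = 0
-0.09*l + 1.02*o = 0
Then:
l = 0.46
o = 0.04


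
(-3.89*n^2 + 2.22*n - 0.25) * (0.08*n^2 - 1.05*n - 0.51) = -0.3112*n^4 + 4.2621*n^3 - 0.3671*n^2 - 0.8697*n + 0.1275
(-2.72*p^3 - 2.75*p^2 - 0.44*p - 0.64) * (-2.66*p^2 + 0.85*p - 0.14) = 7.2352*p^5 + 5.003*p^4 - 0.7863*p^3 + 1.7134*p^2 - 0.4824*p + 0.0896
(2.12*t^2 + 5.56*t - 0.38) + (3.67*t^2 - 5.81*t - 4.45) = 5.79*t^2 - 0.25*t - 4.83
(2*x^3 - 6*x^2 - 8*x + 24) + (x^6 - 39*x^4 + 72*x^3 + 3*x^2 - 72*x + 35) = x^6 - 39*x^4 + 74*x^3 - 3*x^2 - 80*x + 59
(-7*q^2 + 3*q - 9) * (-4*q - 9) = 28*q^3 + 51*q^2 + 9*q + 81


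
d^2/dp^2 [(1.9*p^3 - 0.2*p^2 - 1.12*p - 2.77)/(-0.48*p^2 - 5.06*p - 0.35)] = (7.105427357601e-15*p^4 - 97.110704*p^3 - 16.561752*p^2 + 37.841196*p + 136.995184)/(0.110592*p^6 + 3.497472*p^5 + 37.111104*p^4 + 134.654696*p^3 + 27.06018*p^2 + 1.85955*p + 0.042875)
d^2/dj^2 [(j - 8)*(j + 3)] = 2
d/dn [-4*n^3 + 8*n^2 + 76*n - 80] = -12*n^2 + 16*n + 76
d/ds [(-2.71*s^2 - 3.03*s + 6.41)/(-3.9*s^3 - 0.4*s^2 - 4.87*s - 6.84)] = (-10.569*s^4 - 23.634*s^3 + 86.9827*s^2 + 42.2008*s + 51.9419)/(15.21*s^6 + 3.12*s^5 + 38.146*s^4 + 57.248*s^3 + 29.1889*s^2 + 66.6216*s + 46.7856)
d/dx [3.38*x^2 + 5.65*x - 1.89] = 6.76*x + 5.65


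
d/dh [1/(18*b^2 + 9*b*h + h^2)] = (-9*b - 2*h)/(18*b^2 + 9*b*h + h^2)^2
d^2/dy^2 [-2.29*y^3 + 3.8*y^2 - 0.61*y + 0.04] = 7.6 - 13.74*y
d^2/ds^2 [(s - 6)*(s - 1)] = 2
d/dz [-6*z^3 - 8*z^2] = 2*z*(-9*z - 8)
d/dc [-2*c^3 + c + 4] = 1 - 6*c^2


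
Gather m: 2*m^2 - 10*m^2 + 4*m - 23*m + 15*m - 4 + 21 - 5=-8*m^2 - 4*m + 12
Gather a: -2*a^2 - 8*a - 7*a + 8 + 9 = -2*a^2 - 15*a + 17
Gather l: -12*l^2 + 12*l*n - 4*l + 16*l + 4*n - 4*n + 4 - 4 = -12*l^2 + l*(12*n + 12)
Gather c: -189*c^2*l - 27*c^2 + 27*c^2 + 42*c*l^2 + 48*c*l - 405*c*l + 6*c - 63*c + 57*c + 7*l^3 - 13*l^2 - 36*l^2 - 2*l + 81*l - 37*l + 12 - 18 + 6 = -189*c^2*l + c*(42*l^2 - 357*l) + 7*l^3 - 49*l^2 + 42*l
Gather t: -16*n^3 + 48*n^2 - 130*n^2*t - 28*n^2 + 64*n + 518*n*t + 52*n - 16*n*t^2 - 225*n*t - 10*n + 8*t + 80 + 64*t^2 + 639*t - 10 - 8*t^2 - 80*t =-16*n^3 + 20*n^2 + 106*n + t^2*(56 - 16*n) + t*(-130*n^2 + 293*n + 567) + 70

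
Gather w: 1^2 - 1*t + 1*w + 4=-t + w + 5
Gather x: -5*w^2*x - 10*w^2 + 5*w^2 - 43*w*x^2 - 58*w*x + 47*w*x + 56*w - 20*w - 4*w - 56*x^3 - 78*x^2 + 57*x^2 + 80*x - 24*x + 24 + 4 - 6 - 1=-5*w^2 + 32*w - 56*x^3 + x^2*(-43*w - 21) + x*(-5*w^2 - 11*w + 56) + 21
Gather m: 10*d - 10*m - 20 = 10*d - 10*m - 20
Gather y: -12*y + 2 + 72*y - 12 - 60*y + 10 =0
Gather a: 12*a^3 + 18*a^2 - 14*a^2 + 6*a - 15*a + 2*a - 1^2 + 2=12*a^3 + 4*a^2 - 7*a + 1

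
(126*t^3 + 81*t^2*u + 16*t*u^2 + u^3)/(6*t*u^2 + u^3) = 21*t^2/u^2 + 10*t/u + 1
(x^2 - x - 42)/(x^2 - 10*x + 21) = (x + 6)/(x - 3)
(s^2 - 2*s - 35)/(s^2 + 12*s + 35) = (s - 7)/(s + 7)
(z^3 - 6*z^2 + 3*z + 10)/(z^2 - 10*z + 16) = (z^2 - 4*z - 5)/(z - 8)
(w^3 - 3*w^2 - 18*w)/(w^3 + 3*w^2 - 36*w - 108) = w/(w + 6)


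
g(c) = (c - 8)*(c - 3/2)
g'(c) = 2*c - 19/2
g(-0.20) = 13.94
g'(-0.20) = -9.90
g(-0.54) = 17.42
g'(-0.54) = -10.58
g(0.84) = 4.73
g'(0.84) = -7.82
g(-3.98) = 65.65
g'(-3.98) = -17.46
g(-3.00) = 49.50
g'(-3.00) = -15.50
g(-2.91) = 48.11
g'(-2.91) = -15.32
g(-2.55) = 42.73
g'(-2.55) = -14.60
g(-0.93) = 21.70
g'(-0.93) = -11.36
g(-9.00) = 178.50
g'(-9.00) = -27.50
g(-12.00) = 270.00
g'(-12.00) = -33.50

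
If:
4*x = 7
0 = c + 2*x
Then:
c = -7/2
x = 7/4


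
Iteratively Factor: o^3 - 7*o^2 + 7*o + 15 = (o - 3)*(o^2 - 4*o - 5) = (o - 5)*(o - 3)*(o + 1)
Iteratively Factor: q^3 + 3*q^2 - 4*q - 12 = (q - 2)*(q^2 + 5*q + 6) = (q - 2)*(q + 3)*(q + 2)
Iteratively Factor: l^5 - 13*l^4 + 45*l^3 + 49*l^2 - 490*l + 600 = (l - 5)*(l^4 - 8*l^3 + 5*l^2 + 74*l - 120) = (l - 5)^2*(l^3 - 3*l^2 - 10*l + 24) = (l - 5)^2*(l - 2)*(l^2 - l - 12) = (l - 5)^2*(l - 4)*(l - 2)*(l + 3)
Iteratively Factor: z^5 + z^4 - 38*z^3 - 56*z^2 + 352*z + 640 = (z + 4)*(z^4 - 3*z^3 - 26*z^2 + 48*z + 160) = (z + 2)*(z + 4)*(z^3 - 5*z^2 - 16*z + 80) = (z - 4)*(z + 2)*(z + 4)*(z^2 - z - 20) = (z - 4)*(z + 2)*(z + 4)^2*(z - 5)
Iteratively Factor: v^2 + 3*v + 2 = (v + 1)*(v + 2)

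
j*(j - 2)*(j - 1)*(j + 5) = j^4 + 2*j^3 - 13*j^2 + 10*j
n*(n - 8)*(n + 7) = n^3 - n^2 - 56*n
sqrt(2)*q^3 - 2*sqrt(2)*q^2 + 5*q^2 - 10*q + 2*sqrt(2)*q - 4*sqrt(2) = (q - 2)*(q + 2*sqrt(2))*(sqrt(2)*q + 1)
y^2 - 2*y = y*(y - 2)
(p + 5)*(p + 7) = p^2 + 12*p + 35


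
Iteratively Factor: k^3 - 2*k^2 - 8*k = (k)*(k^2 - 2*k - 8) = k*(k + 2)*(k - 4)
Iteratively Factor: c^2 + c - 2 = (c + 2)*(c - 1)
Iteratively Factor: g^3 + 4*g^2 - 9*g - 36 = (g + 3)*(g^2 + g - 12) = (g - 3)*(g + 3)*(g + 4)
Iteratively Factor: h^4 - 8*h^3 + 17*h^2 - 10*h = (h - 5)*(h^3 - 3*h^2 + 2*h) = (h - 5)*(h - 1)*(h^2 - 2*h) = (h - 5)*(h - 2)*(h - 1)*(h)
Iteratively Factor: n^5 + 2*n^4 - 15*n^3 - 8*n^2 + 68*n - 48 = (n + 3)*(n^4 - n^3 - 12*n^2 + 28*n - 16) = (n - 1)*(n + 3)*(n^3 - 12*n + 16) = (n - 1)*(n + 3)*(n + 4)*(n^2 - 4*n + 4) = (n - 2)*(n - 1)*(n + 3)*(n + 4)*(n - 2)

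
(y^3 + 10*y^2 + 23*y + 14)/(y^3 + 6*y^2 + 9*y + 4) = (y^2 + 9*y + 14)/(y^2 + 5*y + 4)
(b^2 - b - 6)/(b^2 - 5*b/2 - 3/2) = 2*(b + 2)/(2*b + 1)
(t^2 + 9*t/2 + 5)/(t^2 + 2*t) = (t + 5/2)/t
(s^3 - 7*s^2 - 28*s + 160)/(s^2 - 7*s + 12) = (s^2 - 3*s - 40)/(s - 3)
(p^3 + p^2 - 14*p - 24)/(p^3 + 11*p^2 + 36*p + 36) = (p - 4)/(p + 6)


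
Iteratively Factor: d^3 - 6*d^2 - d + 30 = (d - 5)*(d^2 - d - 6) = (d - 5)*(d + 2)*(d - 3)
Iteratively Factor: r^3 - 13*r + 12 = (r - 3)*(r^2 + 3*r - 4) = (r - 3)*(r + 4)*(r - 1)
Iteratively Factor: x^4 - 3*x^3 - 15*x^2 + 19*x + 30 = (x - 2)*(x^3 - x^2 - 17*x - 15) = (x - 2)*(x + 1)*(x^2 - 2*x - 15) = (x - 5)*(x - 2)*(x + 1)*(x + 3)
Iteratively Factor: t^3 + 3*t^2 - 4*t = (t + 4)*(t^2 - t) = (t - 1)*(t + 4)*(t)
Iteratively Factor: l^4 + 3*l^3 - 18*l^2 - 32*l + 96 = (l + 4)*(l^3 - l^2 - 14*l + 24) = (l + 4)^2*(l^2 - 5*l + 6) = (l - 2)*(l + 4)^2*(l - 3)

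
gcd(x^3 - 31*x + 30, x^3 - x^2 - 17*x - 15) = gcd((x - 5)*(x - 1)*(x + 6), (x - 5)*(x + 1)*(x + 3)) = x - 5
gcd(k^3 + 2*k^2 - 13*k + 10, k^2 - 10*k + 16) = k - 2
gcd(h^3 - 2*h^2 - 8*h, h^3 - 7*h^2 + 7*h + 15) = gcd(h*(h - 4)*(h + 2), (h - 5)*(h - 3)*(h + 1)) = 1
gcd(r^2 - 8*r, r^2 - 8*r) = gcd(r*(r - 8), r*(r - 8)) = r^2 - 8*r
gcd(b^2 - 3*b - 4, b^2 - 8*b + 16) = b - 4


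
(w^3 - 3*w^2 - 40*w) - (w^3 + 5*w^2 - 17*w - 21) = -8*w^2 - 23*w + 21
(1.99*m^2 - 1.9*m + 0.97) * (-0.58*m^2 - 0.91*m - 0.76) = -1.1542*m^4 - 0.7089*m^3 - 0.346*m^2 + 0.5613*m - 0.7372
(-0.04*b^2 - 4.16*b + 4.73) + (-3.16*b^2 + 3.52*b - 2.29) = -3.2*b^2 - 0.64*b + 2.44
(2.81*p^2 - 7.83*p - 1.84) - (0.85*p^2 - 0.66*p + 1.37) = 1.96*p^2 - 7.17*p - 3.21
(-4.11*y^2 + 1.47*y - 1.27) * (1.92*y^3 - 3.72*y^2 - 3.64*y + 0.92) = -7.8912*y^5 + 18.1116*y^4 + 7.0536*y^3 - 4.4076*y^2 + 5.9752*y - 1.1684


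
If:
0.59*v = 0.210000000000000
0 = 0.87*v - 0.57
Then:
No Solution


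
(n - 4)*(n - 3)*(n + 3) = n^3 - 4*n^2 - 9*n + 36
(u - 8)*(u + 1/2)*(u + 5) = u^3 - 5*u^2/2 - 83*u/2 - 20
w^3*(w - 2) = w^4 - 2*w^3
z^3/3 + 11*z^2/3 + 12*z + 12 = (z/3 + 1)*(z + 2)*(z + 6)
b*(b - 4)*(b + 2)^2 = b^4 - 12*b^2 - 16*b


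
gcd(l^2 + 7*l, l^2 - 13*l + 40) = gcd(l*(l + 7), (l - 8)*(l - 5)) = 1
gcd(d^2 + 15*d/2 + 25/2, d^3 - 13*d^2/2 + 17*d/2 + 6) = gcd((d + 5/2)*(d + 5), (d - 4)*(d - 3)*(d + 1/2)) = 1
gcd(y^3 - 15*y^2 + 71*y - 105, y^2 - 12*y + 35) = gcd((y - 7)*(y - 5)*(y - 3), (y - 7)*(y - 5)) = y^2 - 12*y + 35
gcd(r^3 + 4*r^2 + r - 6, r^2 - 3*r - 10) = r + 2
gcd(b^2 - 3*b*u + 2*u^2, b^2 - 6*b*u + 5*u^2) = -b + u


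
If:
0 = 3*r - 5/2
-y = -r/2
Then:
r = 5/6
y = 5/12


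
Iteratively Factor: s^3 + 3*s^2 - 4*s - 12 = (s - 2)*(s^2 + 5*s + 6) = (s - 2)*(s + 3)*(s + 2)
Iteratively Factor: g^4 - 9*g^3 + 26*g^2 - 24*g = (g - 4)*(g^3 - 5*g^2 + 6*g) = g*(g - 4)*(g^2 - 5*g + 6) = g*(g - 4)*(g - 3)*(g - 2)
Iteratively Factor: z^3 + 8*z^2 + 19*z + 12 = (z + 3)*(z^2 + 5*z + 4) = (z + 1)*(z + 3)*(z + 4)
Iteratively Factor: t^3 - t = (t)*(t^2 - 1) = t*(t - 1)*(t + 1)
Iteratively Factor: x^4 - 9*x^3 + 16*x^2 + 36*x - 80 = (x + 2)*(x^3 - 11*x^2 + 38*x - 40) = (x - 4)*(x + 2)*(x^2 - 7*x + 10) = (x - 4)*(x - 2)*(x + 2)*(x - 5)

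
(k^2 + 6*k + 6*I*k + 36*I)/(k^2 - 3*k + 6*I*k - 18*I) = (k + 6)/(k - 3)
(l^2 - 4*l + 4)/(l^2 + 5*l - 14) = (l - 2)/(l + 7)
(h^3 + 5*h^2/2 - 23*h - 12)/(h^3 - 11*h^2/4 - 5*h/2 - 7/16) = 8*(h^2 + 2*h - 24)/(8*h^2 - 26*h - 7)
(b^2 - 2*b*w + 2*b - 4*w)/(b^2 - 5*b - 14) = (b - 2*w)/(b - 7)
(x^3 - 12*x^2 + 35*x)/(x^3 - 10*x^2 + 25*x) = (x - 7)/(x - 5)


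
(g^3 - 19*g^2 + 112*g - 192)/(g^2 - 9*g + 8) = (g^2 - 11*g + 24)/(g - 1)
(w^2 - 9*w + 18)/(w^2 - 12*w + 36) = (w - 3)/(w - 6)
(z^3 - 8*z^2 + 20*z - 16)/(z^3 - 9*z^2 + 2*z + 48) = (z^3 - 8*z^2 + 20*z - 16)/(z^3 - 9*z^2 + 2*z + 48)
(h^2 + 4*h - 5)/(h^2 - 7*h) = (h^2 + 4*h - 5)/(h*(h - 7))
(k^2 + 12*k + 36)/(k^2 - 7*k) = (k^2 + 12*k + 36)/(k*(k - 7))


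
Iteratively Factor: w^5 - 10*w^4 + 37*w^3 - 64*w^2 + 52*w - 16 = (w - 1)*(w^4 - 9*w^3 + 28*w^2 - 36*w + 16) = (w - 4)*(w - 1)*(w^3 - 5*w^2 + 8*w - 4) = (w - 4)*(w - 1)^2*(w^2 - 4*w + 4) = (w - 4)*(w - 2)*(w - 1)^2*(w - 2)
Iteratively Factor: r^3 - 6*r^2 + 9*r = (r - 3)*(r^2 - 3*r) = (r - 3)^2*(r)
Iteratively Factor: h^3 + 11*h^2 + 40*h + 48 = (h + 3)*(h^2 + 8*h + 16) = (h + 3)*(h + 4)*(h + 4)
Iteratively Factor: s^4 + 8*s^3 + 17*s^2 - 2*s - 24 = (s + 2)*(s^3 + 6*s^2 + 5*s - 12) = (s + 2)*(s + 4)*(s^2 + 2*s - 3) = (s + 2)*(s + 3)*(s + 4)*(s - 1)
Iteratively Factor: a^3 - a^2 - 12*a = (a + 3)*(a^2 - 4*a) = a*(a + 3)*(a - 4)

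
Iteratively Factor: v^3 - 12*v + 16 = (v + 4)*(v^2 - 4*v + 4) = (v - 2)*(v + 4)*(v - 2)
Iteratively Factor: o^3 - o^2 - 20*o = (o - 5)*(o^2 + 4*o) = (o - 5)*(o + 4)*(o)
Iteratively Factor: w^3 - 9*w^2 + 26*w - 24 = (w - 3)*(w^2 - 6*w + 8) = (w - 3)*(w - 2)*(w - 4)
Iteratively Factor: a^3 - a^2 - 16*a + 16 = (a + 4)*(a^2 - 5*a + 4) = (a - 1)*(a + 4)*(a - 4)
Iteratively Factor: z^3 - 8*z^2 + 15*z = (z)*(z^2 - 8*z + 15) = z*(z - 3)*(z - 5)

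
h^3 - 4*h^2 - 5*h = h*(h - 5)*(h + 1)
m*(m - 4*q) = m^2 - 4*m*q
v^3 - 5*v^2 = v^2*(v - 5)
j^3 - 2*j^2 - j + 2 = (j - 2)*(j - 1)*(j + 1)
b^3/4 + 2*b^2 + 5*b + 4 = (b/4 + 1/2)*(b + 2)*(b + 4)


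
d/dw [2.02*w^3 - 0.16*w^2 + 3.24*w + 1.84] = 6.06*w^2 - 0.32*w + 3.24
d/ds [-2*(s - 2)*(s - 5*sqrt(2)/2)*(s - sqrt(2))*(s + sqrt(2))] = -8*s^3 + 12*s^2 + 15*sqrt(2)*s^2 - 20*sqrt(2)*s + 8*s - 10*sqrt(2) - 8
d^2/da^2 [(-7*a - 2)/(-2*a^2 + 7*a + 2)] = 2*(3*(15 - 14*a)*(-2*a^2 + 7*a + 2) - (4*a - 7)^2*(7*a + 2))/(-2*a^2 + 7*a + 2)^3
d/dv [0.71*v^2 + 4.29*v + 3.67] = 1.42*v + 4.29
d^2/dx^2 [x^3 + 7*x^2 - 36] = 6*x + 14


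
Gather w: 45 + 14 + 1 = 60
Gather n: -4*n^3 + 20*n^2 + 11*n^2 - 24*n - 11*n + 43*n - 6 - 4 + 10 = -4*n^3 + 31*n^2 + 8*n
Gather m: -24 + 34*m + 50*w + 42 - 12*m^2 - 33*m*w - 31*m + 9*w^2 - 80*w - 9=-12*m^2 + m*(3 - 33*w) + 9*w^2 - 30*w + 9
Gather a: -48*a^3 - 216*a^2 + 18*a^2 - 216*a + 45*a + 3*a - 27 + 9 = -48*a^3 - 198*a^2 - 168*a - 18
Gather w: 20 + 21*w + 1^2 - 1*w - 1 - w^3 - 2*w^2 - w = -w^3 - 2*w^2 + 19*w + 20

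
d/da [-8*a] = -8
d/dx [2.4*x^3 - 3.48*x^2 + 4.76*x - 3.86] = 7.2*x^2 - 6.96*x + 4.76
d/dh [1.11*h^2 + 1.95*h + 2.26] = 2.22*h + 1.95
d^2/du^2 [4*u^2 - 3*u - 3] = 8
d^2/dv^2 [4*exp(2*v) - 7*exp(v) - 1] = (16*exp(v) - 7)*exp(v)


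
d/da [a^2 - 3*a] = 2*a - 3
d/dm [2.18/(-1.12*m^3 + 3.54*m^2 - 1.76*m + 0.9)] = (7.3248*m^2 - 15.4344*m + 3.8368)/(1.12*m^3 - 3.54*m^2 + 1.76*m - 0.9)^2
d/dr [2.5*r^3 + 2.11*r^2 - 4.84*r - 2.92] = 7.5*r^2 + 4.22*r - 4.84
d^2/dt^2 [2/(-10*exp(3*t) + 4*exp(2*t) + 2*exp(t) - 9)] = 4*(-4*(-15*exp(2*t) + 4*exp(t) + 1)^2*exp(t) + (45*exp(2*t) - 8*exp(t) - 1)*(10*exp(3*t) - 4*exp(2*t) - 2*exp(t) + 9))*exp(t)/(10*exp(3*t) - 4*exp(2*t) - 2*exp(t) + 9)^3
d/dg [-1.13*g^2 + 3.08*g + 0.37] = 3.08 - 2.26*g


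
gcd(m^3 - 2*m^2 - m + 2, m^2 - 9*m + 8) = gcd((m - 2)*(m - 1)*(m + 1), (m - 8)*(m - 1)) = m - 1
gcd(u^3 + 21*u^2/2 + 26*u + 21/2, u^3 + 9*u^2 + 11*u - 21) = u^2 + 10*u + 21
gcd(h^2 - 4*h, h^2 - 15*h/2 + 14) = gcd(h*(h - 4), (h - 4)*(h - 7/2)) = h - 4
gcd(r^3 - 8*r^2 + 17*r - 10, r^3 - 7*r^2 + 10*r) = r^2 - 7*r + 10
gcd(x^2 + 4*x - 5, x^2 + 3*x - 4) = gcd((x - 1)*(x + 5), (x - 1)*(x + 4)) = x - 1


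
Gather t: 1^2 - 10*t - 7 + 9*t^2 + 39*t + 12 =9*t^2 + 29*t + 6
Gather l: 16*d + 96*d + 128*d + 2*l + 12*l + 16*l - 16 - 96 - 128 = 240*d + 30*l - 240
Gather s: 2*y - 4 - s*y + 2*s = s*(2 - y) + 2*y - 4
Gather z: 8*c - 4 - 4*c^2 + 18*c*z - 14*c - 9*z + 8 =-4*c^2 - 6*c + z*(18*c - 9) + 4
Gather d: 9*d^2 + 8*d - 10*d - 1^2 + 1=9*d^2 - 2*d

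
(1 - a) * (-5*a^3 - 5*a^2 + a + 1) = 5*a^4 - 6*a^2 + 1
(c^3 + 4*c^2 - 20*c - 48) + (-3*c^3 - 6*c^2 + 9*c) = -2*c^3 - 2*c^2 - 11*c - 48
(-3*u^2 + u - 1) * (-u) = 3*u^3 - u^2 + u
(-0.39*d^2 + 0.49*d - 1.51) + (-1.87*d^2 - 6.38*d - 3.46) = -2.26*d^2 - 5.89*d - 4.97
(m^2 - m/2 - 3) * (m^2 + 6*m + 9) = m^4 + 11*m^3/2 + 3*m^2 - 45*m/2 - 27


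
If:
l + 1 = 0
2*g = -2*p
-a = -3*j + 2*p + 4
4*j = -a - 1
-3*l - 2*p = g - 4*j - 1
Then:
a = 43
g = 40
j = -11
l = -1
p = -40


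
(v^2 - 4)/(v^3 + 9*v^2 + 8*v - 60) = (v + 2)/(v^2 + 11*v + 30)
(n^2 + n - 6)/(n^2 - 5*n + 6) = (n + 3)/(n - 3)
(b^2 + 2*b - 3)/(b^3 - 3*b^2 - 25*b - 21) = (b - 1)/(b^2 - 6*b - 7)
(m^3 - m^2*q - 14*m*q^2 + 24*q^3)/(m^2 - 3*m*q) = m + 2*q - 8*q^2/m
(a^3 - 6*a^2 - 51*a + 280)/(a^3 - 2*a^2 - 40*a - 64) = (a^2 + 2*a - 35)/(a^2 + 6*a + 8)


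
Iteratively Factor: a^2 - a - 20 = (a - 5)*(a + 4)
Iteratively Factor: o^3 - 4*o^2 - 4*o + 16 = (o - 4)*(o^2 - 4) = (o - 4)*(o - 2)*(o + 2)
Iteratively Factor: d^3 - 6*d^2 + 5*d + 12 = (d - 3)*(d^2 - 3*d - 4) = (d - 4)*(d - 3)*(d + 1)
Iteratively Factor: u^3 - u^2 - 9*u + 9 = (u + 3)*(u^2 - 4*u + 3) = (u - 3)*(u + 3)*(u - 1)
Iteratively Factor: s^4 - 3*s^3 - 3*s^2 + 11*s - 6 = (s - 3)*(s^3 - 3*s + 2) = (s - 3)*(s - 1)*(s^2 + s - 2) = (s - 3)*(s - 1)*(s + 2)*(s - 1)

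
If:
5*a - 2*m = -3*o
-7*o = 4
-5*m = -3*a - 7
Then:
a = 158/133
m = 281/133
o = -4/7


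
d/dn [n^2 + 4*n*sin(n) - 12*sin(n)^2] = 4*n*cos(n) + 2*n + 4*sin(n) - 12*sin(2*n)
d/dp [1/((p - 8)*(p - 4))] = 2*(6 - p)/(p^4 - 24*p^3 + 208*p^2 - 768*p + 1024)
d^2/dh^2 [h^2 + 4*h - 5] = 2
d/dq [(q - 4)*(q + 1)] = 2*q - 3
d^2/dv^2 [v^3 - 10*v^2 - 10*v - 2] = 6*v - 20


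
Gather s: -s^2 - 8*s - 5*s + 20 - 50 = -s^2 - 13*s - 30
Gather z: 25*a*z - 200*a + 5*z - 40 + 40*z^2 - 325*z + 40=-200*a + 40*z^2 + z*(25*a - 320)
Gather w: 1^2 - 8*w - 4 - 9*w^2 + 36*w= -9*w^2 + 28*w - 3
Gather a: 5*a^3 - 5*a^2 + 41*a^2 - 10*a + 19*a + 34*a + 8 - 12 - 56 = 5*a^3 + 36*a^2 + 43*a - 60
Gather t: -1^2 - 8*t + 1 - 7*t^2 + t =-7*t^2 - 7*t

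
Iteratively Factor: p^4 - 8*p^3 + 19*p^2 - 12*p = (p - 3)*(p^3 - 5*p^2 + 4*p) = (p - 3)*(p - 1)*(p^2 - 4*p) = (p - 4)*(p - 3)*(p - 1)*(p)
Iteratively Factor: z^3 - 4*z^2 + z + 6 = (z - 2)*(z^2 - 2*z - 3) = (z - 2)*(z + 1)*(z - 3)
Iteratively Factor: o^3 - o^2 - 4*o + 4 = (o - 1)*(o^2 - 4) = (o - 2)*(o - 1)*(o + 2)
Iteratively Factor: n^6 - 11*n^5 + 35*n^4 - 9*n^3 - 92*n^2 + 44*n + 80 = (n - 2)*(n^5 - 9*n^4 + 17*n^3 + 25*n^2 - 42*n - 40) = (n - 4)*(n - 2)*(n^4 - 5*n^3 - 3*n^2 + 13*n + 10) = (n - 5)*(n - 4)*(n - 2)*(n^3 - 3*n - 2) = (n - 5)*(n - 4)*(n - 2)*(n + 1)*(n^2 - n - 2) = (n - 5)*(n - 4)*(n - 2)*(n + 1)^2*(n - 2)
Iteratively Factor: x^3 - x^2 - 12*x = (x)*(x^2 - x - 12) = x*(x + 3)*(x - 4)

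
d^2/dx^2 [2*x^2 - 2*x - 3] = 4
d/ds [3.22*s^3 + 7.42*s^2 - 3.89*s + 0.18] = 9.66*s^2 + 14.84*s - 3.89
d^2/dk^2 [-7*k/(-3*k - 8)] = -336/(3*k + 8)^3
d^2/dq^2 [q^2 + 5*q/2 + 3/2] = 2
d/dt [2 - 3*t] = -3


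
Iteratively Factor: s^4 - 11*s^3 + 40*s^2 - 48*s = (s - 4)*(s^3 - 7*s^2 + 12*s) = s*(s - 4)*(s^2 - 7*s + 12) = s*(s - 4)^2*(s - 3)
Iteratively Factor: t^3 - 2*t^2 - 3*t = (t)*(t^2 - 2*t - 3) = t*(t - 3)*(t + 1)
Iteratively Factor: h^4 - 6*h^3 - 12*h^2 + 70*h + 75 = (h - 5)*(h^3 - h^2 - 17*h - 15) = (h - 5)*(h + 3)*(h^2 - 4*h - 5) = (h - 5)*(h + 1)*(h + 3)*(h - 5)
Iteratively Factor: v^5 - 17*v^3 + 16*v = (v - 4)*(v^4 + 4*v^3 - v^2 - 4*v) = (v - 4)*(v + 4)*(v^3 - v) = v*(v - 4)*(v + 4)*(v^2 - 1) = v*(v - 4)*(v - 1)*(v + 4)*(v + 1)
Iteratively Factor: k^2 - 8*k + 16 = (k - 4)*(k - 4)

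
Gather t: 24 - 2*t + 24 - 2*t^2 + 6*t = -2*t^2 + 4*t + 48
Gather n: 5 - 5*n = 5 - 5*n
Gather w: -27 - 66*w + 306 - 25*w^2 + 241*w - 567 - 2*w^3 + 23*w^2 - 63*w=-2*w^3 - 2*w^2 + 112*w - 288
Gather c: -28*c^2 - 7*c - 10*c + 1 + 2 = -28*c^2 - 17*c + 3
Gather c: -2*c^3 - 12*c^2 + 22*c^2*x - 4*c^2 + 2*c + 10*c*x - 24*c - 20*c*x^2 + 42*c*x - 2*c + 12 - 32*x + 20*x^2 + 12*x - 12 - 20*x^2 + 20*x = -2*c^3 + c^2*(22*x - 16) + c*(-20*x^2 + 52*x - 24)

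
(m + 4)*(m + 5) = m^2 + 9*m + 20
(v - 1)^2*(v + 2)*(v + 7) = v^4 + 7*v^3 - 3*v^2 - 19*v + 14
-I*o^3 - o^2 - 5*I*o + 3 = (o - 3*I)*(o + I)*(-I*o + 1)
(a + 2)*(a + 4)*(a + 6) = a^3 + 12*a^2 + 44*a + 48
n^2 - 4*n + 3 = (n - 3)*(n - 1)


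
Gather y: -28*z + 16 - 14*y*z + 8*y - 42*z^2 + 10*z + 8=y*(8 - 14*z) - 42*z^2 - 18*z + 24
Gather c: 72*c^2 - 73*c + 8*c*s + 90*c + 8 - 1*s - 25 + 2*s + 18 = 72*c^2 + c*(8*s + 17) + s + 1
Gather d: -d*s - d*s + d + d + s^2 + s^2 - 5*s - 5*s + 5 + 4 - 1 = d*(2 - 2*s) + 2*s^2 - 10*s + 8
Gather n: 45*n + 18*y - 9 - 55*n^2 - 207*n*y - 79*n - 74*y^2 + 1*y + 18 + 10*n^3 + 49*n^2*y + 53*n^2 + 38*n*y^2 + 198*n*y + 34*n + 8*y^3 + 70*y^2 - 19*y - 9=10*n^3 + n^2*(49*y - 2) + n*(38*y^2 - 9*y) + 8*y^3 - 4*y^2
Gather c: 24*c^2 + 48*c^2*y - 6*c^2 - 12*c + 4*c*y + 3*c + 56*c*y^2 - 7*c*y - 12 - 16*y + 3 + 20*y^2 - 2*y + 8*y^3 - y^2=c^2*(48*y + 18) + c*(56*y^2 - 3*y - 9) + 8*y^3 + 19*y^2 - 18*y - 9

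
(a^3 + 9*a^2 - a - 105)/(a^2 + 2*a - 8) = (a^3 + 9*a^2 - a - 105)/(a^2 + 2*a - 8)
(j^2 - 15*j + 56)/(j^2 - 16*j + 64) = (j - 7)/(j - 8)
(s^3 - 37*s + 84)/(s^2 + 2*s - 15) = (s^2 + 3*s - 28)/(s + 5)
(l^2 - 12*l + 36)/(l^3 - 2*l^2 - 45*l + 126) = (l - 6)/(l^2 + 4*l - 21)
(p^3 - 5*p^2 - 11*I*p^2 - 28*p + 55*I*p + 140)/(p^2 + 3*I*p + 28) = (p^2 - p*(5 + 7*I) + 35*I)/(p + 7*I)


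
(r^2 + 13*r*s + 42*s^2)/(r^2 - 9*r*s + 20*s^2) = (r^2 + 13*r*s + 42*s^2)/(r^2 - 9*r*s + 20*s^2)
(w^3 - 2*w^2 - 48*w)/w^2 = w - 2 - 48/w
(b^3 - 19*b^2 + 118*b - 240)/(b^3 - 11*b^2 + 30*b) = (b - 8)/b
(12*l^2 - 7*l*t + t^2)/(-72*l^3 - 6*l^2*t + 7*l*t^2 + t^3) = (-4*l + t)/(24*l^2 + 10*l*t + t^2)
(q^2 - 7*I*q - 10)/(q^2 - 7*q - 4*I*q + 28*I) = (q^2 - 7*I*q - 10)/(q^2 - 7*q - 4*I*q + 28*I)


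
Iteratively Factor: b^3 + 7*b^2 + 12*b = (b + 3)*(b^2 + 4*b) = b*(b + 3)*(b + 4)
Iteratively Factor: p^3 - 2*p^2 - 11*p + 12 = (p + 3)*(p^2 - 5*p + 4) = (p - 4)*(p + 3)*(p - 1)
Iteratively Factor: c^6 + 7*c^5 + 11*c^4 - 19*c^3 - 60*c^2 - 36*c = (c + 3)*(c^5 + 4*c^4 - c^3 - 16*c^2 - 12*c) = (c + 2)*(c + 3)*(c^4 + 2*c^3 - 5*c^2 - 6*c) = c*(c + 2)*(c + 3)*(c^3 + 2*c^2 - 5*c - 6) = c*(c - 2)*(c + 2)*(c + 3)*(c^2 + 4*c + 3) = c*(c - 2)*(c + 2)*(c + 3)^2*(c + 1)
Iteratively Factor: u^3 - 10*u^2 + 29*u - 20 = (u - 4)*(u^2 - 6*u + 5) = (u - 5)*(u - 4)*(u - 1)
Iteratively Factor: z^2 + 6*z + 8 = (z + 4)*(z + 2)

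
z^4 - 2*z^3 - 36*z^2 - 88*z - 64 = (z - 8)*(z + 2)^3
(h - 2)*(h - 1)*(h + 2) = h^3 - h^2 - 4*h + 4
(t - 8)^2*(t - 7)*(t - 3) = t^4 - 26*t^3 + 245*t^2 - 976*t + 1344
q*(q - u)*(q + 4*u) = q^3 + 3*q^2*u - 4*q*u^2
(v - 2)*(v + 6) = v^2 + 4*v - 12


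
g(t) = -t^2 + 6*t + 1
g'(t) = 6 - 2*t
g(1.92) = 8.83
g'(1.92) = 2.16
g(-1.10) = -6.81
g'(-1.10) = 8.20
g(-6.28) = -76.12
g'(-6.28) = 18.56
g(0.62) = 4.34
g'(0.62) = 4.76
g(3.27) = 9.93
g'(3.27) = -0.54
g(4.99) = 6.04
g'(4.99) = -3.98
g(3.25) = 9.94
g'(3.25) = -0.50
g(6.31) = -0.96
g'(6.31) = -6.62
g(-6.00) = -71.00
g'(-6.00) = 18.00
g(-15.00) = -314.00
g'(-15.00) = 36.00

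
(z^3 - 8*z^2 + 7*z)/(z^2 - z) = z - 7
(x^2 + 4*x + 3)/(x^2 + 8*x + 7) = (x + 3)/(x + 7)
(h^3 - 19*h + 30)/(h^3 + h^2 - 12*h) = (h^2 + 3*h - 10)/(h*(h + 4))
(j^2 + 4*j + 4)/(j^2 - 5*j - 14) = (j + 2)/(j - 7)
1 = 1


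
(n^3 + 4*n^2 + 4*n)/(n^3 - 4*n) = (n + 2)/(n - 2)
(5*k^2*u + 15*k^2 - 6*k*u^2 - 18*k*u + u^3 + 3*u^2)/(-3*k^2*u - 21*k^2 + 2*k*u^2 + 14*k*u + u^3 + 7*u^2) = (-5*k*u - 15*k + u^2 + 3*u)/(3*k*u + 21*k + u^2 + 7*u)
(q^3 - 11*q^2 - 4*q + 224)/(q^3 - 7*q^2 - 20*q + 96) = (q - 7)/(q - 3)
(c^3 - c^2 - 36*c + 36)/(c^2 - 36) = c - 1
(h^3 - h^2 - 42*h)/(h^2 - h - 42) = h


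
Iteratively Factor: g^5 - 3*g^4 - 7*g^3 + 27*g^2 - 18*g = (g)*(g^4 - 3*g^3 - 7*g^2 + 27*g - 18) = g*(g - 1)*(g^3 - 2*g^2 - 9*g + 18) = g*(g - 3)*(g - 1)*(g^2 + g - 6) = g*(g - 3)*(g - 1)*(g + 3)*(g - 2)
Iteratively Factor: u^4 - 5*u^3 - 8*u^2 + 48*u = (u - 4)*(u^3 - u^2 - 12*u) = (u - 4)^2*(u^2 + 3*u) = u*(u - 4)^2*(u + 3)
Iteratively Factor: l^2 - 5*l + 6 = (l - 3)*(l - 2)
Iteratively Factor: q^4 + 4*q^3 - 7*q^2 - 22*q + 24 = (q - 2)*(q^3 + 6*q^2 + 5*q - 12) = (q - 2)*(q + 4)*(q^2 + 2*q - 3) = (q - 2)*(q - 1)*(q + 4)*(q + 3)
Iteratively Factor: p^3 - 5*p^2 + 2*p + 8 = (p - 2)*(p^2 - 3*p - 4) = (p - 2)*(p + 1)*(p - 4)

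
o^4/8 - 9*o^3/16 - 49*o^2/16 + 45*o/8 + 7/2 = (o/4 + 1)*(o/2 + 1/4)*(o - 7)*(o - 2)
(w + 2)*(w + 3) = w^2 + 5*w + 6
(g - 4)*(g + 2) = g^2 - 2*g - 8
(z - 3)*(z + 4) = z^2 + z - 12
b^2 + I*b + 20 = (b - 4*I)*(b + 5*I)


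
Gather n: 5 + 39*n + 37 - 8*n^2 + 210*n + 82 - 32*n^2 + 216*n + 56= -40*n^2 + 465*n + 180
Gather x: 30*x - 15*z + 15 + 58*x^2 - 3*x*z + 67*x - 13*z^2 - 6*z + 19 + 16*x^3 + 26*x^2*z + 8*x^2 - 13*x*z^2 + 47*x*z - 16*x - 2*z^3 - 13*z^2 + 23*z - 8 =16*x^3 + x^2*(26*z + 66) + x*(-13*z^2 + 44*z + 81) - 2*z^3 - 26*z^2 + 2*z + 26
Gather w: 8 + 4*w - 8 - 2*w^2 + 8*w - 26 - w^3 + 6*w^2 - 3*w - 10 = -w^3 + 4*w^2 + 9*w - 36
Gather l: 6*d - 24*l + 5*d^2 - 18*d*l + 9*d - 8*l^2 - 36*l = 5*d^2 + 15*d - 8*l^2 + l*(-18*d - 60)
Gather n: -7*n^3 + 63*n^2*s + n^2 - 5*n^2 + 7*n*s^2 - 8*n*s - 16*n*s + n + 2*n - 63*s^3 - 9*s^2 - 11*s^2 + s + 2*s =-7*n^3 + n^2*(63*s - 4) + n*(7*s^2 - 24*s + 3) - 63*s^3 - 20*s^2 + 3*s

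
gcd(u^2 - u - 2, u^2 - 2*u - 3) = u + 1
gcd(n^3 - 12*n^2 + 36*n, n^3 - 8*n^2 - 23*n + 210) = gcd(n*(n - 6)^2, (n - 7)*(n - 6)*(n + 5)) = n - 6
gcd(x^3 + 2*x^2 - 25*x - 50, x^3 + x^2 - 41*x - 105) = x + 5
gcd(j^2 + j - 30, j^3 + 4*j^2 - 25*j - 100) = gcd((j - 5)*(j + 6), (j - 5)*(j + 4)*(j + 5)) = j - 5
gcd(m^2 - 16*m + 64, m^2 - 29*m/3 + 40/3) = m - 8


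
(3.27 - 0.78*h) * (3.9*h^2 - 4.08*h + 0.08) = -3.042*h^3 + 15.9354*h^2 - 13.404*h + 0.2616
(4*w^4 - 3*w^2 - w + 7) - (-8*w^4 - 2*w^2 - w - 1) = 12*w^4 - w^2 + 8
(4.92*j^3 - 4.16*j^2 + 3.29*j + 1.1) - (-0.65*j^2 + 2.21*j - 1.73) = 4.92*j^3 - 3.51*j^2 + 1.08*j + 2.83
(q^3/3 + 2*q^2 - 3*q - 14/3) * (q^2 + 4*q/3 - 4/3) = q^5/3 + 22*q^4/9 - 7*q^3/9 - 34*q^2/3 - 20*q/9 + 56/9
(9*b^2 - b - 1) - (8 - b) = 9*b^2 - 9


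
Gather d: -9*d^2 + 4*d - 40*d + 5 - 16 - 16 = -9*d^2 - 36*d - 27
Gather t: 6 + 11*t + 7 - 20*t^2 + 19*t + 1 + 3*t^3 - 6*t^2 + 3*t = 3*t^3 - 26*t^2 + 33*t + 14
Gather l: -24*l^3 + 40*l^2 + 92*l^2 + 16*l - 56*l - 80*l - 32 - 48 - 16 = -24*l^3 + 132*l^2 - 120*l - 96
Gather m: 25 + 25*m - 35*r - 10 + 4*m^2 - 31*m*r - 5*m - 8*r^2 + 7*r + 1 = 4*m^2 + m*(20 - 31*r) - 8*r^2 - 28*r + 16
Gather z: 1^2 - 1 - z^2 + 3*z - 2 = -z^2 + 3*z - 2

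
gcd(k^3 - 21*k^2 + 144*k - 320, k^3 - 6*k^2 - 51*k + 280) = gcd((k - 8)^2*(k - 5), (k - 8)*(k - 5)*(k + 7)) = k^2 - 13*k + 40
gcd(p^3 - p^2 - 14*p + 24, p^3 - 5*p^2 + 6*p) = p^2 - 5*p + 6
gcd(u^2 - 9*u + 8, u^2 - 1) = u - 1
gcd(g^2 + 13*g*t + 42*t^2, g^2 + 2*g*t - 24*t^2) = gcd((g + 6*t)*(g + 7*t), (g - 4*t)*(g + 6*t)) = g + 6*t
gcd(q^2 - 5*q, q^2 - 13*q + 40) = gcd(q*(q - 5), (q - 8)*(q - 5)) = q - 5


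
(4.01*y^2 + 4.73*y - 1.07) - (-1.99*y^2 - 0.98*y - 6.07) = 6.0*y^2 + 5.71*y + 5.0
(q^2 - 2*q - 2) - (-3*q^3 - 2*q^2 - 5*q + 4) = 3*q^3 + 3*q^2 + 3*q - 6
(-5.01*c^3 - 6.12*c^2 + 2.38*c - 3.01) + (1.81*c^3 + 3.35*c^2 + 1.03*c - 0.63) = -3.2*c^3 - 2.77*c^2 + 3.41*c - 3.64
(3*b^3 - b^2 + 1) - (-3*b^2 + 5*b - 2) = 3*b^3 + 2*b^2 - 5*b + 3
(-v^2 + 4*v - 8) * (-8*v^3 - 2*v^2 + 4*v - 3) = 8*v^5 - 30*v^4 + 52*v^3 + 35*v^2 - 44*v + 24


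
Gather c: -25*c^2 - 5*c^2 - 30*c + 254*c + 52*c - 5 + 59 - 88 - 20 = -30*c^2 + 276*c - 54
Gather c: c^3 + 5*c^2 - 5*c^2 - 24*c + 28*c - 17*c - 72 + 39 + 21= c^3 - 13*c - 12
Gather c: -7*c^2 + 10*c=-7*c^2 + 10*c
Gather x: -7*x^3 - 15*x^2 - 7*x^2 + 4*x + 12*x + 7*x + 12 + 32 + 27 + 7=-7*x^3 - 22*x^2 + 23*x + 78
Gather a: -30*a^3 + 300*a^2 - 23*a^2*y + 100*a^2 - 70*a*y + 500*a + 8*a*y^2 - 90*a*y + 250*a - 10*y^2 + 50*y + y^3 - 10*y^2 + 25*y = -30*a^3 + a^2*(400 - 23*y) + a*(8*y^2 - 160*y + 750) + y^3 - 20*y^2 + 75*y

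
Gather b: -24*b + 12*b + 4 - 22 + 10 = -12*b - 8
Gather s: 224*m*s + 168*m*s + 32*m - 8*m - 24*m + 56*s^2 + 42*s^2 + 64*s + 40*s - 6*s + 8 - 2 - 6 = 98*s^2 + s*(392*m + 98)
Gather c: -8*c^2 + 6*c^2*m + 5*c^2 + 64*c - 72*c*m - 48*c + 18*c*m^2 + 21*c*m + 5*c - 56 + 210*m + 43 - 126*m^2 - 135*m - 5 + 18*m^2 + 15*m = c^2*(6*m - 3) + c*(18*m^2 - 51*m + 21) - 108*m^2 + 90*m - 18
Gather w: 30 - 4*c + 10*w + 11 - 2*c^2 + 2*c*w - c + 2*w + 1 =-2*c^2 - 5*c + w*(2*c + 12) + 42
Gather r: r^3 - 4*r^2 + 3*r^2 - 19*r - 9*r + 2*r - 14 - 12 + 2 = r^3 - r^2 - 26*r - 24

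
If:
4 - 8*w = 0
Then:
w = 1/2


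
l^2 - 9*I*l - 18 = (l - 6*I)*(l - 3*I)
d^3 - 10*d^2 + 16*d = d*(d - 8)*(d - 2)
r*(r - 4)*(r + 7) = r^3 + 3*r^2 - 28*r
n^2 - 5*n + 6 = (n - 3)*(n - 2)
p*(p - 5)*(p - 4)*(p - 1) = p^4 - 10*p^3 + 29*p^2 - 20*p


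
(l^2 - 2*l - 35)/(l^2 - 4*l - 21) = (l + 5)/(l + 3)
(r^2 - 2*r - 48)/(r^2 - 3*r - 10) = (-r^2 + 2*r + 48)/(-r^2 + 3*r + 10)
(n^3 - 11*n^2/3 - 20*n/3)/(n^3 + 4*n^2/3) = (n - 5)/n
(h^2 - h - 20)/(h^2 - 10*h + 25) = (h + 4)/(h - 5)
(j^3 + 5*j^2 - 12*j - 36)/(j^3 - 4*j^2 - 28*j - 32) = (j^2 + 3*j - 18)/(j^2 - 6*j - 16)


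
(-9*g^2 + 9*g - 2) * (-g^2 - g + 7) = 9*g^4 - 70*g^2 + 65*g - 14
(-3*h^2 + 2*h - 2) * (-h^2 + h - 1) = 3*h^4 - 5*h^3 + 7*h^2 - 4*h + 2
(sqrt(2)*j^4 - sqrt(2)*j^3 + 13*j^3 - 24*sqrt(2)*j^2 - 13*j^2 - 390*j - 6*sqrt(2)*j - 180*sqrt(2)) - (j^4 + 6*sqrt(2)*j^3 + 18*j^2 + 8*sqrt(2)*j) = -j^4 + sqrt(2)*j^4 - 7*sqrt(2)*j^3 + 13*j^3 - 24*sqrt(2)*j^2 - 31*j^2 - 390*j - 14*sqrt(2)*j - 180*sqrt(2)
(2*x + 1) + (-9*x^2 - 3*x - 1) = -9*x^2 - x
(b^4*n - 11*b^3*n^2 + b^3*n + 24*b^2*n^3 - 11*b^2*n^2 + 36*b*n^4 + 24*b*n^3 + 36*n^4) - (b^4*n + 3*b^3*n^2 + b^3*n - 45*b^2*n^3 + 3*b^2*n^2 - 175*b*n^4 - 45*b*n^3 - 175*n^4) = -14*b^3*n^2 + 69*b^2*n^3 - 14*b^2*n^2 + 211*b*n^4 + 69*b*n^3 + 211*n^4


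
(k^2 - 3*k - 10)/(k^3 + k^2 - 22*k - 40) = 1/(k + 4)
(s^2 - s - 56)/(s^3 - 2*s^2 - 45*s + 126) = (s - 8)/(s^2 - 9*s + 18)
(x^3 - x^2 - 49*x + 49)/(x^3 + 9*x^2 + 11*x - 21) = (x - 7)/(x + 3)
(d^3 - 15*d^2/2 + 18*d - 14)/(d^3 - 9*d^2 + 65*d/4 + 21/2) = 2*(d^2 - 4*d + 4)/(2*d^2 - 11*d - 6)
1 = 1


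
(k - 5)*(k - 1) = k^2 - 6*k + 5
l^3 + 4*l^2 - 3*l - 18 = (l - 2)*(l + 3)^2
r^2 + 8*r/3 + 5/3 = (r + 1)*(r + 5/3)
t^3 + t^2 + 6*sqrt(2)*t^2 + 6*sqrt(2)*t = t*(t + 1)*(t + 6*sqrt(2))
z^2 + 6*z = z*(z + 6)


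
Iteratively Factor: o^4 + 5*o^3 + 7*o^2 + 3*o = (o + 3)*(o^3 + 2*o^2 + o) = (o + 1)*(o + 3)*(o^2 + o) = o*(o + 1)*(o + 3)*(o + 1)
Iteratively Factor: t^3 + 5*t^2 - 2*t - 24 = (t + 4)*(t^2 + t - 6) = (t + 3)*(t + 4)*(t - 2)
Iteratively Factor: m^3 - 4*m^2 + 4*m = (m)*(m^2 - 4*m + 4) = m*(m - 2)*(m - 2)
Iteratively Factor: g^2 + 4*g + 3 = (g + 3)*(g + 1)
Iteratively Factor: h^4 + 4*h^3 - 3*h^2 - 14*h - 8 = (h + 1)*(h^3 + 3*h^2 - 6*h - 8) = (h + 1)*(h + 4)*(h^2 - h - 2) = (h + 1)^2*(h + 4)*(h - 2)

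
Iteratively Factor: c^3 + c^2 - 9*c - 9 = (c + 3)*(c^2 - 2*c - 3) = (c + 1)*(c + 3)*(c - 3)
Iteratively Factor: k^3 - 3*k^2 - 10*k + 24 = (k + 3)*(k^2 - 6*k + 8) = (k - 2)*(k + 3)*(k - 4)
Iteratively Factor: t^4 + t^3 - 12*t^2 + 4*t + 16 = (t - 2)*(t^3 + 3*t^2 - 6*t - 8) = (t - 2)*(t + 4)*(t^2 - t - 2) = (t - 2)^2*(t + 4)*(t + 1)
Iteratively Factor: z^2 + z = (z + 1)*(z)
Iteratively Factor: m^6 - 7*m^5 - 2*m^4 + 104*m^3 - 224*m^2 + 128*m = (m - 2)*(m^5 - 5*m^4 - 12*m^3 + 80*m^2 - 64*m) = (m - 2)*(m - 1)*(m^4 - 4*m^3 - 16*m^2 + 64*m) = (m - 4)*(m - 2)*(m - 1)*(m^3 - 16*m) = (m - 4)^2*(m - 2)*(m - 1)*(m^2 + 4*m) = (m - 4)^2*(m - 2)*(m - 1)*(m + 4)*(m)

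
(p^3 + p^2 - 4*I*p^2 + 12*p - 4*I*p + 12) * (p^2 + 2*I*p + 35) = p^5 + p^4 - 2*I*p^4 + 55*p^3 - 2*I*p^3 + 55*p^2 - 116*I*p^2 + 420*p - 116*I*p + 420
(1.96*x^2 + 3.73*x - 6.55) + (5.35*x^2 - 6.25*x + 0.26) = 7.31*x^2 - 2.52*x - 6.29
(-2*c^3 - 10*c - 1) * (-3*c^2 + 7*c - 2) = 6*c^5 - 14*c^4 + 34*c^3 - 67*c^2 + 13*c + 2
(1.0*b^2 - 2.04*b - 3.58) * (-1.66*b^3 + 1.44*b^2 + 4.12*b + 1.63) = -1.66*b^5 + 4.8264*b^4 + 7.1252*b^3 - 11.93*b^2 - 18.0748*b - 5.8354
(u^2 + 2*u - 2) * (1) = u^2 + 2*u - 2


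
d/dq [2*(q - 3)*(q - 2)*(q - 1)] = 6*q^2 - 24*q + 22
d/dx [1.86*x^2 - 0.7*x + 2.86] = 3.72*x - 0.7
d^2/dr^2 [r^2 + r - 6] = 2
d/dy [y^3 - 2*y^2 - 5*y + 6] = 3*y^2 - 4*y - 5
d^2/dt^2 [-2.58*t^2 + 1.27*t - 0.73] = -5.16000000000000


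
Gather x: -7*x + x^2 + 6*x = x^2 - x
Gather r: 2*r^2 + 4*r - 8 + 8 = 2*r^2 + 4*r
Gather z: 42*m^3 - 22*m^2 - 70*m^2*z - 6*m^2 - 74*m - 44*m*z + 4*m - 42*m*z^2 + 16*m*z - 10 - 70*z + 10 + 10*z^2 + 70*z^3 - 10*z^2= 42*m^3 - 28*m^2 - 42*m*z^2 - 70*m + 70*z^3 + z*(-70*m^2 - 28*m - 70)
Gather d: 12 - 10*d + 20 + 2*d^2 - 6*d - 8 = 2*d^2 - 16*d + 24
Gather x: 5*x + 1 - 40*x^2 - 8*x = -40*x^2 - 3*x + 1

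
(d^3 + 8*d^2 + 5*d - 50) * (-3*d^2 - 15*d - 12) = -3*d^5 - 39*d^4 - 147*d^3 - 21*d^2 + 690*d + 600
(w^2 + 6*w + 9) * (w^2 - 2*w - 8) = w^4 + 4*w^3 - 11*w^2 - 66*w - 72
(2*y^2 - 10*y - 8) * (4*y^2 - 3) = 8*y^4 - 40*y^3 - 38*y^2 + 30*y + 24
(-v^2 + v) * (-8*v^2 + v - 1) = 8*v^4 - 9*v^3 + 2*v^2 - v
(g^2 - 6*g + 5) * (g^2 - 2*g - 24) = g^4 - 8*g^3 - 7*g^2 + 134*g - 120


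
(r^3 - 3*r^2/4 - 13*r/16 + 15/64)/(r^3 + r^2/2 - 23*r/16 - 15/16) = (r - 1/4)/(r + 1)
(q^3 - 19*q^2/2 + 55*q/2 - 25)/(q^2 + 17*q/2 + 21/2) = (2*q^3 - 19*q^2 + 55*q - 50)/(2*q^2 + 17*q + 21)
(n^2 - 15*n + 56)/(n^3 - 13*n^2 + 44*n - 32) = (n - 7)/(n^2 - 5*n + 4)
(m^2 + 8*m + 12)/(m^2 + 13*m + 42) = (m + 2)/(m + 7)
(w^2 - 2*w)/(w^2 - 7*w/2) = 2*(w - 2)/(2*w - 7)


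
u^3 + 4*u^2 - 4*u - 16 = (u - 2)*(u + 2)*(u + 4)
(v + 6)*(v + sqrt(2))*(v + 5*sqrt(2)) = v^3 + 6*v^2 + 6*sqrt(2)*v^2 + 10*v + 36*sqrt(2)*v + 60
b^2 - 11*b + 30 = (b - 6)*(b - 5)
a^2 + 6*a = a*(a + 6)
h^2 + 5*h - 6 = (h - 1)*(h + 6)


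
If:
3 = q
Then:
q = 3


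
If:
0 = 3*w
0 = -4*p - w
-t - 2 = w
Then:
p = 0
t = -2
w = 0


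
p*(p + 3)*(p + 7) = p^3 + 10*p^2 + 21*p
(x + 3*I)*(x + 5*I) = x^2 + 8*I*x - 15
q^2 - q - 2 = (q - 2)*(q + 1)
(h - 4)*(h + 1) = h^2 - 3*h - 4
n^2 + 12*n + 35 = (n + 5)*(n + 7)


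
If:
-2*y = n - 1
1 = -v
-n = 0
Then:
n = 0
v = -1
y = 1/2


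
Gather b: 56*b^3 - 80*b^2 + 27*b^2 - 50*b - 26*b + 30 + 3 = 56*b^3 - 53*b^2 - 76*b + 33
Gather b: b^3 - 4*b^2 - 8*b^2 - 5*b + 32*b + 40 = b^3 - 12*b^2 + 27*b + 40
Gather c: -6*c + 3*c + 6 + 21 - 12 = 15 - 3*c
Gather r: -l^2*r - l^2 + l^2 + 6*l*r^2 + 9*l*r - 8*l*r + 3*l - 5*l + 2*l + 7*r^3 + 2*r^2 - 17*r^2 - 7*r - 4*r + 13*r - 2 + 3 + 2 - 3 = 7*r^3 + r^2*(6*l - 15) + r*(-l^2 + l + 2)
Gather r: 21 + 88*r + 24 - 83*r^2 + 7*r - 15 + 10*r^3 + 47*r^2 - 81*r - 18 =10*r^3 - 36*r^2 + 14*r + 12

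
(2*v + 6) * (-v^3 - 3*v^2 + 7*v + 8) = -2*v^4 - 12*v^3 - 4*v^2 + 58*v + 48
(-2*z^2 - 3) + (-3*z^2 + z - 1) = -5*z^2 + z - 4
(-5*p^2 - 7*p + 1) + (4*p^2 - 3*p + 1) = -p^2 - 10*p + 2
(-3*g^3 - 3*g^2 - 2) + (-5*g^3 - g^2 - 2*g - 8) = -8*g^3 - 4*g^2 - 2*g - 10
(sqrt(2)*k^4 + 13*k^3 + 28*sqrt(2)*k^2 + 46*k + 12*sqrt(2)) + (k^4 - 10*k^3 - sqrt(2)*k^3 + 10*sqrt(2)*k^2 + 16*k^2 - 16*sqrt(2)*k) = k^4 + sqrt(2)*k^4 - sqrt(2)*k^3 + 3*k^3 + 16*k^2 + 38*sqrt(2)*k^2 - 16*sqrt(2)*k + 46*k + 12*sqrt(2)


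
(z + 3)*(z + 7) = z^2 + 10*z + 21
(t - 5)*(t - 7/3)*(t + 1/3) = t^3 - 7*t^2 + 83*t/9 + 35/9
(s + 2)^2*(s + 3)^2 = s^4 + 10*s^3 + 37*s^2 + 60*s + 36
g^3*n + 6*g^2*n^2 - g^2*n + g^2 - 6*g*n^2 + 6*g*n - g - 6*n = (g - 1)*(g + 6*n)*(g*n + 1)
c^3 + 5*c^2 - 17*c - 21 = (c - 3)*(c + 1)*(c + 7)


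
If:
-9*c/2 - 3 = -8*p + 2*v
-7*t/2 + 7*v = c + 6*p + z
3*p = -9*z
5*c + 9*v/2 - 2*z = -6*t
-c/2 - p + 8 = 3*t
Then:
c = -78902/18073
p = -39027/18073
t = 74354/18073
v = -5688/18073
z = 13009/18073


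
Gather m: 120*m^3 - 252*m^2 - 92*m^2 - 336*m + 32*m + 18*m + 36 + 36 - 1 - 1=120*m^3 - 344*m^2 - 286*m + 70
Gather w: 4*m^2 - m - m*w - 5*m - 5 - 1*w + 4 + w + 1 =4*m^2 - m*w - 6*m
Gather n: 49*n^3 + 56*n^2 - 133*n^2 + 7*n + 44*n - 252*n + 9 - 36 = 49*n^3 - 77*n^2 - 201*n - 27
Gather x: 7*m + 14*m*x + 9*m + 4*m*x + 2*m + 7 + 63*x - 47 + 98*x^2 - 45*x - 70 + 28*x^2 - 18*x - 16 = 18*m*x + 18*m + 126*x^2 - 126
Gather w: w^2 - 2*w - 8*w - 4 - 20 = w^2 - 10*w - 24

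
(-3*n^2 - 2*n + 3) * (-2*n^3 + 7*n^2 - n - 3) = 6*n^5 - 17*n^4 - 17*n^3 + 32*n^2 + 3*n - 9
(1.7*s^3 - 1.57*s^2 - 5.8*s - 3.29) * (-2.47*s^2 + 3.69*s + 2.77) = -4.199*s^5 + 10.1509*s^4 + 13.2417*s^3 - 17.6246*s^2 - 28.2061*s - 9.1133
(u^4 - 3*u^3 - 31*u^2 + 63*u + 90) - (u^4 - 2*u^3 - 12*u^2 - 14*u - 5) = -u^3 - 19*u^2 + 77*u + 95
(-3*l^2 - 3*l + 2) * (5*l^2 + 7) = -15*l^4 - 15*l^3 - 11*l^2 - 21*l + 14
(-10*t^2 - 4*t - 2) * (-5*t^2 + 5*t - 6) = 50*t^4 - 30*t^3 + 50*t^2 + 14*t + 12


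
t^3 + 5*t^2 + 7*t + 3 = (t + 1)^2*(t + 3)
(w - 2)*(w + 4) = w^2 + 2*w - 8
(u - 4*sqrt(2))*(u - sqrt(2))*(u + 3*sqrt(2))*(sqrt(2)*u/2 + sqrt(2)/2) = sqrt(2)*u^4/2 - 2*u^3 + sqrt(2)*u^3/2 - 11*sqrt(2)*u^2 - 2*u^2 - 11*sqrt(2)*u + 24*u + 24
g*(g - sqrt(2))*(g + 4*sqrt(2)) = g^3 + 3*sqrt(2)*g^2 - 8*g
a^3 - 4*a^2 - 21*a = a*(a - 7)*(a + 3)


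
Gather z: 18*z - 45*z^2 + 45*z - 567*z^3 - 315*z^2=-567*z^3 - 360*z^2 + 63*z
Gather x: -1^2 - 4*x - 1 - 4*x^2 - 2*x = -4*x^2 - 6*x - 2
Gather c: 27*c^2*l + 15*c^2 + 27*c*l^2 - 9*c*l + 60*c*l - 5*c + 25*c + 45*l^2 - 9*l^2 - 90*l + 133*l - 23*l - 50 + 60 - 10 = c^2*(27*l + 15) + c*(27*l^2 + 51*l + 20) + 36*l^2 + 20*l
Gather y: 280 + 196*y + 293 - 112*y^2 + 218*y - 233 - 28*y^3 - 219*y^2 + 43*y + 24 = -28*y^3 - 331*y^2 + 457*y + 364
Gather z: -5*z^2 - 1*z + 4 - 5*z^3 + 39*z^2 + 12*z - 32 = -5*z^3 + 34*z^2 + 11*z - 28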